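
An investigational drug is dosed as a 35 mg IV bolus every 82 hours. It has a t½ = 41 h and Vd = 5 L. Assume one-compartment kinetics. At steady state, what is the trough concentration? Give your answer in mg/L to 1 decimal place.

τ = 82 h = 2 half-lives, so f = (1/2)^2 = 0.25.
At steady state, R = 1/(1 − 0.25) = 4/3.
Single-dose peak C₀ = D/Vd = 35/5 = 7 mg/L.
Steady-state peak Cmax,ss = C₀·R = 7 × 4/3 ≈ 9.333 mg/L.
Steady-state trough Cmin,ss = Cmax,ss·f ≈ 9.333 × 0.25 ≈ 2.333 mg/L.

2.3 mg/L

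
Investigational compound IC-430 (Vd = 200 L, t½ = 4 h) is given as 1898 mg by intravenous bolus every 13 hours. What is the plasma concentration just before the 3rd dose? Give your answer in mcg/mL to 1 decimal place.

1.1 mcg/mL

f = (1/2)^(τ/t½) = (1/2)^(13/4) ≈ 0.1051.
C₀ = D/Vd = 1898/200 ≈ 9.490 mcg/mL.
Before the 3rd dose, 2 doses have been given. Superposition: Cmin = C₀·(f + f²).
≈ 9.490 × (0.1051 + 0.0110) ≈ 9.490 × 0.1161 ≈ 1.102 mcg/mL.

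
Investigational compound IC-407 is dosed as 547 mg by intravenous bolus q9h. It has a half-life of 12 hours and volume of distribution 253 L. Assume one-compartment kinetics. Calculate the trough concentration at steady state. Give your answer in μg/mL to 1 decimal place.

3.2 μg/mL

Over one 9-h interval, 9/12 ≈ 0.75 half-lives elapse, leaving f ≈ 0.5946 of each dose.
At steady state, accumulation factor R = 1/(1 − e^(−kτ)) ≈ 2.4667.
Single-dose peak C₀ = D/Vd = 547/253 ≈ 2.162 μg/mL.
Steady-state peak Cmax,ss = C₀·R ≈ 2.162 × 2.4667 ≈ 5.333 μg/mL.
Steady-state trough Cmin,ss = Cmax,ss·f ≈ 5.333 × 0.5946 ≈ 3.171 μg/mL.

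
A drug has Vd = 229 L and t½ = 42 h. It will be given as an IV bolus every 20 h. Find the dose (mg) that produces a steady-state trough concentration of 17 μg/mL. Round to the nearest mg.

τ/t½ = 20/42 ≈ 0.47619, so f = (1/2)^(20/42) ≈ 0.718873.
Cmin,ss = (D/Vd)·f/(1−f), so D = Cmin,ss·Vd·(1−f)/f.
D = 17 × 229 × (1−f)/f ≈ 17 × 229 × 0.39107 ≈ 1522.44 mg.

1522 mg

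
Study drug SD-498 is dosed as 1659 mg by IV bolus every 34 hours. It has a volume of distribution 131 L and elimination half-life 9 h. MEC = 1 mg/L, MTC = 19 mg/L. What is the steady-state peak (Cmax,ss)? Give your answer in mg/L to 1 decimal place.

k = ln2/t½ = ln2/9 ≈ 0.077016 h⁻¹; fraction remaining f = e^(−kτ) = e^(−0.077016×34) ≈ 0.0729.
Accumulation ratio R = 1/(1 − f) ≈ 1/0.9271 ≈ 1.0786.
Each bolus raises the concentration by D/Vd = 1659/131 ≈ 12.664 mg/L.
Cmax,ss = C₀/(1 − f) ≈ 12.664/0.9271 ≈ 13.660 mg/L.
Peak 13.7 mg/L vs MTC 19 mg/L: below toxic threshold.

13.7 mg/L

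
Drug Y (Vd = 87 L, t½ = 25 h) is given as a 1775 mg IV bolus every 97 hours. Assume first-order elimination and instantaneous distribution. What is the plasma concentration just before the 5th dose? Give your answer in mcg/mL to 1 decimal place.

f = (1/2)^(τ/t½) = (1/2)^(97/25) ≈ 0.0679.
C₀ = D/Vd = 1775/87 ≈ 20.402 mcg/mL.
Before the 5th dose, 4 doses have been given. Superposition: Cmin = C₀·(f + f² + … + f^4).
≈ 20.402 × (0.0679 + 0.0046 + 0.0003 + 0.0000) ≈ 20.402 × 0.0728 ≈ 1.485 mcg/mL.

1.5 mcg/mL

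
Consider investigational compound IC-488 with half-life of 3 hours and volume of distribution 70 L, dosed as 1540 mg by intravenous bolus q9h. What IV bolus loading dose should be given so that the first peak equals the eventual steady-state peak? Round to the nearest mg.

1760 mg

f = (1/2)^(9/3) ≈ 0.125000; accumulation ratio R = 1/(1−f) ≈ 1.14286.
Loading dose to hit Cmax,ss on first dose: D_load = D_maint·R ≈ 1540 × 1.14286 ≈ 1760.00 mg.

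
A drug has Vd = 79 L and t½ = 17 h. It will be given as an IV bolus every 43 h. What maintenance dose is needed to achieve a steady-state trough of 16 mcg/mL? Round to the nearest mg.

τ/t½ = 43/17 ≈ 2.5294, so f = (1/2)^(43/17) ≈ 0.173209.
Cmin,ss = (D/Vd)·f/(1−f), so D = Cmin,ss·Vd·(1−f)/f.
D = 16 × 79 × (1−f)/f ≈ 16 × 79 × 4.77337 ≈ 6033.54 mg.

6034 mg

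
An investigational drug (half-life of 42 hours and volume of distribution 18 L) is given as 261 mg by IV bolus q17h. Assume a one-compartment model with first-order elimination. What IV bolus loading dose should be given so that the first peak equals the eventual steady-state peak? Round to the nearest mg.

1067 mg

f = (1/2)^(17/42) ≈ 0.755361; accumulation ratio R = 1/(1−f) ≈ 4.08766.
Loading dose to hit Cmax,ss on first dose: D_load = D_maint·R ≈ 261 × 4.08766 ≈ 1066.88 mg.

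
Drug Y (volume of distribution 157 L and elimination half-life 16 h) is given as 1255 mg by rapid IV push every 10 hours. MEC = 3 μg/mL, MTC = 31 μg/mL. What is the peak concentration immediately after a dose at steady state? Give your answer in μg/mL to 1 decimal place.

22.7 μg/mL

k = ln2/t½ = ln2/16 ≈ 0.043322 h⁻¹; fraction remaining f = e^(−kτ) = e^(−0.043322×10) ≈ 0.6484.
At steady state, accumulation factor R = 1/(1 − e^(−kτ)) ≈ 2.8441.
Single-dose peak C₀ = D/Vd = 1255/157 ≈ 7.994 μg/mL.
Cmax,ss = C₀/(1 − f) ≈ 7.994/0.3516 ≈ 22.736 μg/mL.
Peak 22.7 μg/mL vs MTC 31 μg/mL: below toxic threshold.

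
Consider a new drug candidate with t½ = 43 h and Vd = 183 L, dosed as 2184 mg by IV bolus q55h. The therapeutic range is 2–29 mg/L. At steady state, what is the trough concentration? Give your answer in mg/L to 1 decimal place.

8.4 mg/L

Over one 55-h interval, 55/43 ≈ 1.2791 half-lives elapse, leaving f ≈ 0.4121 of each dose.
Accumulation ratio R = 1/(1 − f) ≈ 1/0.5879 ≈ 1.7010.
Each bolus raises the concentration by D/Vd = 2184/183 ≈ 11.934 mg/L.
Steady-state peak Cmax,ss = C₀·R ≈ 11.934 × 1.7010 ≈ 20.300 mg/L.
One interval later, Cmin,ss = Cmax,ss·e^(−kτ) ≈ 20.300 × 0.4121 ≈ 8.366 mg/L.
Trough 8.4 mg/L vs MEC 2 mg/L: adequate.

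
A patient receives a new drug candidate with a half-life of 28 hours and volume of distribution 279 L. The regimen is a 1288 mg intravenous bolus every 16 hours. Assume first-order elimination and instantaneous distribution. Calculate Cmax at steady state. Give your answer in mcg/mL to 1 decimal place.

14.1 mcg/mL

τ/t½ = 16/28 ≈ 0.57143, so fraction remaining f = (1/2)^(16/28) ≈ 0.6730.
At steady state, accumulation factor R = 1/(1 − e^(−kτ)) ≈ 3.0581.
Each bolus raises the concentration by D/Vd = 1288/279 ≈ 4.616 mcg/mL.
Steady-state peak Cmax,ss = C₀·R ≈ 4.616 × 3.0581 ≈ 14.116 mcg/mL.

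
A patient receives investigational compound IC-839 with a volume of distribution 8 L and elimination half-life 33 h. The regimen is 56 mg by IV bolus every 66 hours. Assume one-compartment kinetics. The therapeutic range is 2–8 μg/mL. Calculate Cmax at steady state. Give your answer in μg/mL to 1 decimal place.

τ = 66 h = 2 half-lives, so f = (1/2)^2 = 0.25.
At steady state, R = 1/(1 − 0.25) = 4/3.
Single-dose peak C₀ = D/Vd = 56/8 = 7 μg/mL.
Steady-state peak Cmax,ss = C₀·R = 7 × 4/3 ≈ 9.333 μg/mL.
Peak 9.3 μg/mL vs MTC 8 μg/mL: exceeds toxic threshold.

9.3 μg/mL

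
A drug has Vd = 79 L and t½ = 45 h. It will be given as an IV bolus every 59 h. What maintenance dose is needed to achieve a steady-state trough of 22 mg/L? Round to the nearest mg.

2575 mg

τ/t½ = 59/45 ≈ 1.3111, so f = (1/2)^(59/45) ≈ 0.403010.
Cmin,ss = (D/Vd)·f/(1−f), so D = Cmin,ss·Vd·(1−f)/f.
D = 22 × 79 × (1−f)/f ≈ 22 × 79 × 1.48133 ≈ 2574.55 mg.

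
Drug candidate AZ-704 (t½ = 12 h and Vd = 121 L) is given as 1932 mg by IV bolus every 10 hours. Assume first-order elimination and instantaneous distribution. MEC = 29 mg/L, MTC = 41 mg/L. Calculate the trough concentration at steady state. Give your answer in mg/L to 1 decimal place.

20.4 mg/L

τ/t½ = 10/12 ≈ 0.83333, so fraction remaining f = (1/2)^(10/12) ≈ 0.5612.
Single-dose peak C₀ = D/Vd = 1932/121 ≈ 15.967 mg/L.
Steady-state trough Cmin,ss = C₀·f/(1−f) ≈ 15.967 × 0.5612/0.4388 ≈ 20.421 mg/L.
Trough 20.4 mg/L vs MEC 29 mg/L: subtherapeutic.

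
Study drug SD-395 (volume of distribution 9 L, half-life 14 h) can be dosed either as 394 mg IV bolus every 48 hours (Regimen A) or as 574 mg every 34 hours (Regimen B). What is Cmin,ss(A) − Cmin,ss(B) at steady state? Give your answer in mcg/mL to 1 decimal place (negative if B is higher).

Regimen A: f = (1/2)^(48/14) ≈ 0.0929; Cmin,ss = (394/9)·f/(1−f) ≈ 4.483 mcg/mL.
Regimen B: f = (1/2)^(34/14) ≈ 0.1857; Cmin,ss = (574/9)·f/(1−f) ≈ 14.544 mcg/mL.
Difference ≈ 4.483 − 14.544 ≈ -10.061 mcg/mL.

-10.1 mcg/mL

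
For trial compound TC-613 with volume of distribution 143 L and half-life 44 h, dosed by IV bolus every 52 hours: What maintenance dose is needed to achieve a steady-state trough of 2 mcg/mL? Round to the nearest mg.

τ/t½ = 52/44 ≈ 1.1818, so f = (1/2)^(52/44) ≈ 0.440796.
Cmin,ss = (D/Vd)·f/(1−f), so D = Cmin,ss·Vd·(1−f)/f.
D = 2 × 143 × (1−f)/f ≈ 2 × 143 × 1.26862 ≈ 362.83 mg.

363 mg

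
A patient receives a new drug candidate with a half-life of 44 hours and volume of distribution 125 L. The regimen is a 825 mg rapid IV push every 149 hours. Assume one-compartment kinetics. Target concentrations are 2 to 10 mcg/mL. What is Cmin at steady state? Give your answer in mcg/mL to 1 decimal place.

0.7 mcg/mL

τ/t½ = 149/44 ≈ 3.3864, so fraction remaining f = (1/2)^(149/44) ≈ 0.0956.
Accumulation ratio R = 1/(1 − f) ≈ 1/0.9044 ≈ 1.1057.
Single-dose peak C₀ = D/Vd = 825/125 ≈ 6.600 mcg/mL.
Steady-state peak Cmax,ss = C₀·R ≈ 6.600 × 1.1057 ≈ 7.298 mcg/mL.
Steady-state trough Cmin,ss = Cmax,ss·f ≈ 7.298 × 0.0956 ≈ 0.698 mcg/mL.
Trough 0.7 mcg/mL vs MEC 2 mcg/mL: subtherapeutic.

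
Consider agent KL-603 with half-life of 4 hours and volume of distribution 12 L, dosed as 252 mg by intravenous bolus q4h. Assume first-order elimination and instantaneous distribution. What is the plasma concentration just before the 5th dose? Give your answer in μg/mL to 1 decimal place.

19.7 μg/mL

f = (1/2)^(τ/t½) = (1/2)^(4/4) ≈ 0.5000.
C₀ = D/Vd = 252/12 ≈ 21.000 μg/mL.
Before the 5th dose, 4 doses have been given. Superposition: Cmin = C₀·(f + f² + … + f^4).
≈ 21.000 × (0.5000 + 0.2500 + 0.1250 + 0.0625) ≈ 21.000 × 0.9375 ≈ 19.688 μg/mL.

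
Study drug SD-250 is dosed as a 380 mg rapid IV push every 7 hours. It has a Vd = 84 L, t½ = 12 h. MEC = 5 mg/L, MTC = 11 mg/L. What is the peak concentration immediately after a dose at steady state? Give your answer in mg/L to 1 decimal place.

13.6 mg/L

Over one 7-h interval, 7/12 ≈ 0.58333 half-lives elapse, leaving f ≈ 0.6674 of each dose.
Accumulation ratio R = 1/(1 − f) ≈ 1/0.3326 ≈ 3.0066.
Single-dose peak C₀ = D/Vd = 380/84 ≈ 4.524 mg/L.
Cmax,ss = C₀/(1 − f) ≈ 4.524/0.3326 ≈ 13.602 mg/L.
Peak 13.6 mg/L vs MTC 11 mg/L: exceeds toxic threshold.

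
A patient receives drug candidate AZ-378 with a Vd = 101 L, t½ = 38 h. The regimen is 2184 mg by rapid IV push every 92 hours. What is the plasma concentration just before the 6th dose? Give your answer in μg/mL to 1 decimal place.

f = (1/2)^(τ/t½) = (1/2)^(92/38) ≈ 0.1867.
C₀ = D/Vd = 2184/101 ≈ 21.624 μg/mL.
Before the 6th dose, 5 doses have been given. Superposition: Cmin = C₀·(f + f² + … + f^5).
≈ 21.624 × (0.1867 + 0.0349 + 0.0065 + 0.0012 + 0.0002) ≈ 21.624 × 0.2295 ≈ 4.963 μg/mL.

5.0 μg/mL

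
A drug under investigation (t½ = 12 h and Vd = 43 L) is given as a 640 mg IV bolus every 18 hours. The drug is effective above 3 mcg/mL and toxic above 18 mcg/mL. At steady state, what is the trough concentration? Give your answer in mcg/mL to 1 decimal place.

k = ln2/t½ = ln2/12 ≈ 0.057762 h⁻¹; fraction remaining f = e^(−kτ) = e^(−0.057762×18) ≈ 0.3536.
Each bolus raises the concentration by D/Vd = 640/43 ≈ 14.884 mcg/mL.
Steady-state trough Cmin,ss = C₀·f/(1−f) ≈ 14.884 × 0.3536/0.6464 ≈ 8.142 mcg/mL.
Trough 8.1 mcg/mL vs MEC 3 mcg/mL: adequate.

8.1 mcg/mL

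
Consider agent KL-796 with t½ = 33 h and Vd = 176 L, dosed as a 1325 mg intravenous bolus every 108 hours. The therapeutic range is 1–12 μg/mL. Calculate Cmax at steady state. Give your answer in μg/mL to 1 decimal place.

8.4 μg/mL

k = ln2/t½ = ln2/33 ≈ 0.021004 h⁻¹; fraction remaining f = e^(−kτ) = e^(−0.021004×108) ≈ 0.1035.
At steady state, accumulation factor R = 1/(1 − e^(−kτ)) ≈ 1.1154.
Single-dose peak C₀ = D/Vd = 1325/176 ≈ 7.528 μg/mL.
Steady-state peak Cmax,ss = C₀·R ≈ 7.528 × 1.1154 ≈ 8.397 μg/mL.
Peak 8.4 μg/mL vs MTC 12 μg/mL: below toxic threshold.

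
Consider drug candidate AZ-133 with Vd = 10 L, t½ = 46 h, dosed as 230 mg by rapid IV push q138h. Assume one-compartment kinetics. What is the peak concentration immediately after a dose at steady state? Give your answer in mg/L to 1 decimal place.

26.3 mg/L

The dosing interval is 3 half-lives, so f = 2^(−3) = 0.125.
At steady state, R = 1/(1 − 0.125) = 8/7.
Single-dose peak C₀ = D/Vd = 230/10 = 23 mg/L.
Steady-state peak Cmax,ss = C₀·R = 23 × 8/7 ≈ 26.286 mg/L.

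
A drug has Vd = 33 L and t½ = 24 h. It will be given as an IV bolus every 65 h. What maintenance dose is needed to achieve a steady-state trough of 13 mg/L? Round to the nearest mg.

τ/t½ = 65/24 ≈ 2.7083, so f = (1/2)^(65/24) ≈ 0.153007.
Cmin,ss = (D/Vd)·f/(1−f), so D = Cmin,ss·Vd·(1−f)/f.
D = 13 × 33 × (1−f)/f ≈ 13 × 33 × 5.53565 ≈ 2374.79 mg.

2375 mg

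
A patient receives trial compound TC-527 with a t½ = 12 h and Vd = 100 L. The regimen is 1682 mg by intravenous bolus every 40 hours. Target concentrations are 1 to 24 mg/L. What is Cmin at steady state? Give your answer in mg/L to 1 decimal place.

τ/t½ = 40/12 ≈ 3.3333, so fraction remaining f = (1/2)^(40/12) ≈ 0.0992.
At steady state, accumulation factor R = 1/(1 − e^(−kτ)) ≈ 1.1101.
Single-dose peak C₀ = D/Vd = 1682/100 ≈ 16.820 mg/L.
Steady-state peak Cmax,ss = C₀·R ≈ 16.820 × 1.1101 ≈ 18.672 mg/L.
Steady-state trough Cmin,ss = Cmax,ss·f ≈ 18.672 × 0.0992 ≈ 1.852 mg/L.
Trough 1.9 mg/L vs MEC 1 mg/L: adequate.

1.9 mg/L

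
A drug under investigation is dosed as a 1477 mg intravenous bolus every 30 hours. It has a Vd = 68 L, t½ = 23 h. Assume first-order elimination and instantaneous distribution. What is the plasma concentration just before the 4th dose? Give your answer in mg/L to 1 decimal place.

13.8 mg/L

f = (1/2)^(τ/t½) = (1/2)^(30/23) ≈ 0.4049.
C₀ = D/Vd = 1477/68 ≈ 21.721 mg/L.
Before the 4th dose, 3 doses have been given. Superposition: Cmin = C₀·(f + f² + … + f^3).
≈ 21.721 × (0.4049 + 0.1639 + 0.0664) ≈ 21.721 × 0.6352 ≈ 13.797 mg/L.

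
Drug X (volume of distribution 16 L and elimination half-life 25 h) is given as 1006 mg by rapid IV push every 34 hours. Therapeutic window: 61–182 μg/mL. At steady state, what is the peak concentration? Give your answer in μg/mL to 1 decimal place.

103.0 μg/mL

k = ln2/t½ = ln2/25 ≈ 0.027726 h⁻¹; fraction remaining f = e^(−kτ) = e^(−0.027726×34) ≈ 0.3896.
At steady state, accumulation factor R = 1/(1 − e^(−kτ)) ≈ 1.6383.
Single-dose peak C₀ = D/Vd = 1006/16 ≈ 62.875 μg/mL.
Steady-state peak Cmax,ss = C₀·R ≈ 62.875 × 1.6383 ≈ 103.008 μg/mL.
Peak 103.0 μg/mL vs MTC 182 μg/mL: below toxic threshold.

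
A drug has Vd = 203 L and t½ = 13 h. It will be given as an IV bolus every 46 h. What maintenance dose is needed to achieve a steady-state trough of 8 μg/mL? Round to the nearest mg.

τ/t½ = 46/13 ≈ 3.5385, so f = (1/2)^(46/13) ≈ 0.086063.
Cmin,ss = (D/Vd)·f/(1−f), so D = Cmin,ss·Vd·(1−f)/f.
D = 8 × 203 × (1−f)/f ≈ 8 × 203 × 10.61940 ≈ 17245.91 mg.

17246 mg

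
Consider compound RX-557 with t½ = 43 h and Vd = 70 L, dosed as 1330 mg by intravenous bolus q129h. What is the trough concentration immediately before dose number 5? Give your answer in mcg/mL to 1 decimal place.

f = (1/2)^(τ/t½) = (1/2)^(129/43) ≈ 0.1250.
C₀ = D/Vd = 1330/70 ≈ 19.000 mcg/mL.
Before the 5th dose, 4 doses have been given. Superposition: Cmin = C₀·(f + f² + … + f^4).
≈ 19.000 × (0.1250 + 0.0156 + 0.0020 + 0.0002) ≈ 19.000 × 0.1428 ≈ 2.713 mcg/mL.

2.7 mcg/mL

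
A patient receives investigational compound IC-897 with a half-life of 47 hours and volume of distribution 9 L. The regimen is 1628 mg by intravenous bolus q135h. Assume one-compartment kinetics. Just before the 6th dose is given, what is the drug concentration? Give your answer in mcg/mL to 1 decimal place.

28.6 mcg/mL

f = (1/2)^(τ/t½) = (1/2)^(135/47) ≈ 0.1366.
C₀ = D/Vd = 1628/9 ≈ 180.889 mcg/mL.
Before the 6th dose, 5 doses have been given. Superposition: Cmin = C₀·(f + f² + … + f^5).
≈ 180.889 × (0.1366 + 0.0187 + 0.0025 + 0.0003 + 0.0000) ≈ 180.889 × 0.1581 ≈ 28.599 mcg/mL.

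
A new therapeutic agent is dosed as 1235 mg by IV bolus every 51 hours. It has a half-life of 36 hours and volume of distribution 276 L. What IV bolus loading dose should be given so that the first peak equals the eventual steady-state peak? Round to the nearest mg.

f = (1/2)^(51/36) ≈ 0.374577; accumulation ratio R = 1/(1−f) ≈ 1.59892.
Loading dose to hit Cmax,ss on first dose: D_load = D_maint·R ≈ 1235 × 1.59892 ≈ 1974.67 mg.

1975 mg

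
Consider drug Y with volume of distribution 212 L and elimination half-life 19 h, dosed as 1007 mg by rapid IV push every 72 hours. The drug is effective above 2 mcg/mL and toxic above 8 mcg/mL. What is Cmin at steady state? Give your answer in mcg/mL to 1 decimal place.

0.4 mcg/mL

k = ln2/t½ = ln2/19 ≈ 0.036481 h⁻¹; fraction remaining f = e^(−kτ) = e^(−0.036481×72) ≈ 0.0723.
Each bolus raises the concentration by D/Vd = 1007/212 ≈ 4.750 mcg/mL.
Steady-state trough Cmin,ss = C₀·f/(1−f) ≈ 4.750 × 0.0723/0.9277 ≈ 0.370 mcg/mL.
Trough 0.4 mcg/mL vs MEC 2 mcg/mL: subtherapeutic.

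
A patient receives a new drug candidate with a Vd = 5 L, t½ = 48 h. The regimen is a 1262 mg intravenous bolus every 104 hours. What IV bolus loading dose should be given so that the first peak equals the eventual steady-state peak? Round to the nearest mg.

f = (1/2)^(104/48) ≈ 0.222725; accumulation ratio R = 1/(1−f) ≈ 1.28655.
Loading dose to hit Cmax,ss on first dose: D_load = D_maint·R ≈ 1262 × 1.28655 ≈ 1623.63 mg.

1624 mg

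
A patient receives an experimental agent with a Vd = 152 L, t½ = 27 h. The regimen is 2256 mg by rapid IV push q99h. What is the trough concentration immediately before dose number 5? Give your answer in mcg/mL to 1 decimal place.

1.3 mcg/mL

f = (1/2)^(τ/t½) = (1/2)^(99/27) ≈ 0.0787.
C₀ = D/Vd = 2256/152 ≈ 14.842 mcg/mL.
Before the 5th dose, 4 doses have been given. Superposition: Cmin = C₀·(f + f² + … + f^4).
≈ 14.842 × (0.0787 + 0.0062 + 0.0005 + 0.0000) ≈ 14.842 × 0.0854 ≈ 1.268 mcg/mL.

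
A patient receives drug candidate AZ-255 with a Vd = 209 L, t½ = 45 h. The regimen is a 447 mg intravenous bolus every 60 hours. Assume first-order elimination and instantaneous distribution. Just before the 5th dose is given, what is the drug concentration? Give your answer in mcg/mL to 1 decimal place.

1.4 mcg/mL

f = (1/2)^(τ/t½) = (1/2)^(60/45) ≈ 0.3969.
C₀ = D/Vd = 447/209 ≈ 2.139 mcg/mL.
Before the 5th dose, 4 doses have been given. Superposition: Cmin = C₀·(f + f² + … + f^4).
≈ 2.139 × (0.3969 + 0.1575 + 0.0625 + 0.0248) ≈ 2.139 × 0.6417 ≈ 1.373 mcg/mL.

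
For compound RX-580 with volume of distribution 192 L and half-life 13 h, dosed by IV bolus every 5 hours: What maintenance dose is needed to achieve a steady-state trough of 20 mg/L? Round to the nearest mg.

τ/t½ = 5/13 ≈ 0.38462, so f = (1/2)^(5/13) ≈ 0.765983.
Cmin,ss = (D/Vd)·f/(1−f), so D = Cmin,ss·Vd·(1−f)/f.
D = 20 × 192 × (1−f)/f ≈ 20 × 192 × 0.30551 ≈ 1173.16 mg.

1173 mg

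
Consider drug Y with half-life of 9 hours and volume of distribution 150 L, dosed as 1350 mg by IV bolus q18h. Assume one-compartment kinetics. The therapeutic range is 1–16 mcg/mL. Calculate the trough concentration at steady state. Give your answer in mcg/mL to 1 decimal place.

3.0 mcg/mL

τ = 18 h = 2 half-lives, so f = (1/2)^2 = 0.25.
Accumulation ratio R = 1/(1 − f) = 1/0.75 = 4/3.
Single-dose peak C₀ = D/Vd = 1350/150 = 9 mcg/mL.
Steady-state peak Cmax,ss = C₀·R = 9 × 4/3 ≈ 12.000 mcg/mL.
Steady-state trough Cmin,ss = Cmax,ss·f ≈ 12.000 × 0.25 ≈ 3.000 mcg/mL.
Trough 3.0 mcg/mL vs MEC 1 mcg/mL: adequate.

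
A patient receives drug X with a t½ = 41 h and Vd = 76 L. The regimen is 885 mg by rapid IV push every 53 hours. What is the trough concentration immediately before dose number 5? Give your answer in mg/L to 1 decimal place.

f = (1/2)^(τ/t½) = (1/2)^(53/41) ≈ 0.4082.
C₀ = D/Vd = 885/76 ≈ 11.645 mg/L.
Before the 5th dose, 4 doses have been given. Superposition: Cmin = C₀·(f + f² + … + f^4).
≈ 11.645 × (0.4082 + 0.1666 + 0.0680 + 0.0278) ≈ 11.645 × 0.6706 ≈ 7.809 mg/L.

7.8 mg/L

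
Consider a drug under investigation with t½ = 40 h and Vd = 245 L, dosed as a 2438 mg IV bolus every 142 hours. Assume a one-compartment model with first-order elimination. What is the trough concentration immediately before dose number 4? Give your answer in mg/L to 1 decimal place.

f = (1/2)^(τ/t½) = (1/2)^(142/40) ≈ 0.0854.
C₀ = D/Vd = 2438/245 ≈ 9.951 mg/L.
Before the 4th dose, 3 doses have been given. Superposition: Cmin = C₀·(f + f² + … + f^3).
≈ 9.951 × (0.0854 + 0.0073 + 0.0006) ≈ 9.951 × 0.0933 ≈ 0.928 mg/L.

0.9 mg/L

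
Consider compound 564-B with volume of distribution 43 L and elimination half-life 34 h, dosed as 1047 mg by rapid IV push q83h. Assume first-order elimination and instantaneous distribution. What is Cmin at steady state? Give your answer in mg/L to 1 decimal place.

Over one 83-h interval, 83/34 ≈ 2.4412 half-lives elapse, leaving f ≈ 0.1841 of each dose.
Each bolus raises the concentration by D/Vd = 1047/43 ≈ 24.349 mg/L.
Steady-state trough Cmin,ss = C₀·f/(1−f) ≈ 24.349 × 0.1841/0.8159 ≈ 5.494 mg/L.

5.5 mg/L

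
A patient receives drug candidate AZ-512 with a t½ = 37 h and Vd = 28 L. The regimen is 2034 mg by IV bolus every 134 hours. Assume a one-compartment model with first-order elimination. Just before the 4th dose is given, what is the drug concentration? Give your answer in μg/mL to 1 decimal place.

f = (1/2)^(τ/t½) = (1/2)^(134/37) ≈ 0.0812.
C₀ = D/Vd = 2034/28 ≈ 72.643 μg/mL.
Before the 4th dose, 3 doses have been given. Superposition: Cmin = C₀·(f + f² + … + f^3).
≈ 72.643 × (0.0812 + 0.0066 + 0.0005) ≈ 72.643 × 0.0883 ≈ 6.414 μg/mL.

6.4 μg/mL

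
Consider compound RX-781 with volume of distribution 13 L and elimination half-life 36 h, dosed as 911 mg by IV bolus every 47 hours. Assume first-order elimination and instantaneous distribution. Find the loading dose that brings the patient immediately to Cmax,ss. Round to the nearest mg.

f = (1/2)^(47/36) ≈ 0.404565; accumulation ratio R = 1/(1−f) ≈ 1.67944.
Loading dose to hit Cmax,ss on first dose: D_load = D_maint·R ≈ 911 × 1.67944 ≈ 1529.97 mg.

1530 mg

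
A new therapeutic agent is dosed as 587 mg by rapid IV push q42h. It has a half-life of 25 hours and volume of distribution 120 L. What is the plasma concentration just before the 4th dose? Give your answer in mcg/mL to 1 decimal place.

f = (1/2)^(τ/t½) = (1/2)^(42/25) ≈ 0.3121.
C₀ = D/Vd = 587/120 ≈ 4.892 mcg/mL.
Before the 4th dose, 3 doses have been given. Superposition: Cmin = C₀·(f + f² + … + f^3).
≈ 4.892 × (0.3121 + 0.0974 + 0.0304) ≈ 4.892 × 0.4399 ≈ 2.152 mcg/mL.

2.2 mcg/mL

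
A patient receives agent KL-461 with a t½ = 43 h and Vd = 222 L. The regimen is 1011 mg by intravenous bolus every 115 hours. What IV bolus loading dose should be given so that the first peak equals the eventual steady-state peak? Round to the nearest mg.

f = (1/2)^(115/43) ≈ 0.156646; accumulation ratio R = 1/(1−f) ≈ 1.18574.
Loading dose to hit Cmax,ss on first dose: D_load = D_maint·R ≈ 1011 × 1.18574 ≈ 1198.78 mg.

1199 mg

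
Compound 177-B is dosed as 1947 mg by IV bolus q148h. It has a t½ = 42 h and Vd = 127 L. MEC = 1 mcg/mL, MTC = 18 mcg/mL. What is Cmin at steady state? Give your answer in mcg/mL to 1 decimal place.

τ/t½ = 148/42 ≈ 3.5238, so fraction remaining f = (1/2)^(148/42) ≈ 0.0869.
At steady state, accumulation factor R = 1/(1 − e^(−kτ)) ≈ 1.0952.
Each bolus raises the concentration by D/Vd = 1947/127 ≈ 15.331 mcg/mL.
Steady-state peak Cmax,ss = C₀·R ≈ 15.331 × 1.0952 ≈ 16.791 mcg/mL.
One interval later, Cmin,ss = Cmax,ss·e^(−kτ) ≈ 16.791 × 0.0869 ≈ 1.459 mcg/mL.
Trough 1.5 mcg/mL vs MEC 1 mcg/mL: adequate.

1.5 mcg/mL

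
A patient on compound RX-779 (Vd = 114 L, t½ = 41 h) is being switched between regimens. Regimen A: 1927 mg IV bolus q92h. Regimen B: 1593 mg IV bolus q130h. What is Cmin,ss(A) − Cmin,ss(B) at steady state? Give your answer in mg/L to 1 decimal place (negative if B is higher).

2.8 mg/L

Regimen A: f = (1/2)^(92/41) ≈ 0.2111; Cmin,ss = (1927/114)·f/(1−f) ≈ 4.523 mg/L.
Regimen B: f = (1/2)^(130/41) ≈ 0.1110; Cmin,ss = (1593/114)·f/(1−f) ≈ 1.745 mg/L.
Difference ≈ 4.523 − 1.745 ≈ 2.778 mg/L.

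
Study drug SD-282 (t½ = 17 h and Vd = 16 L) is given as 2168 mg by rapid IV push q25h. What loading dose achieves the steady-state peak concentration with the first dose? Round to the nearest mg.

f = (1/2)^(25/17) ≈ 0.360835; accumulation ratio R = 1/(1−f) ≈ 1.56454.
Loading dose to hit Cmax,ss on first dose: D_load = D_maint·R ≈ 2168 × 1.56454 ≈ 3391.92 mg.

3392 mg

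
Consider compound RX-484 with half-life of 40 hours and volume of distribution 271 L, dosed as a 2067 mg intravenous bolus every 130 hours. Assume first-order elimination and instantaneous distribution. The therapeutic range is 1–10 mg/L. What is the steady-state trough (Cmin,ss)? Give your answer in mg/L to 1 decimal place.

0.9 mg/L

k = ln2/t½ = ln2/40 ≈ 0.017329 h⁻¹; fraction remaining f = e^(−kτ) = e^(−0.017329×130) ≈ 0.1051.
At steady state, accumulation factor R = 1/(1 − e^(−kτ)) ≈ 1.1174.
Each bolus raises the concentration by D/Vd = 2067/271 ≈ 7.627 mg/L.
Cmax,ss = C₀/(1 − f) ≈ 7.627/0.8949 ≈ 8.523 mg/L.
Steady-state trough Cmin,ss = Cmax,ss·f ≈ 8.523 × 0.1051 ≈ 0.896 mg/L.
Trough 0.9 mg/L vs MEC 1 mg/L: subtherapeutic.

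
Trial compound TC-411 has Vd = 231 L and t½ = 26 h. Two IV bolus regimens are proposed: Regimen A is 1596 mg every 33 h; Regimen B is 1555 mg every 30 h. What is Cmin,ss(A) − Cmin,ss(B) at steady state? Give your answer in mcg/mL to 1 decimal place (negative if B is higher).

Regimen A: f = (1/2)^(33/26) ≈ 0.4149; Cmin,ss = (1596/231)·f/(1−f) ≈ 4.899 mcg/mL.
Regimen B: f = (1/2)^(30/26) ≈ 0.4494; Cmin,ss = (1555/231)·f/(1−f) ≈ 5.494 mcg/mL.
Difference ≈ 4.899 − 5.494 ≈ -0.595 mcg/mL.

-0.6 mcg/mL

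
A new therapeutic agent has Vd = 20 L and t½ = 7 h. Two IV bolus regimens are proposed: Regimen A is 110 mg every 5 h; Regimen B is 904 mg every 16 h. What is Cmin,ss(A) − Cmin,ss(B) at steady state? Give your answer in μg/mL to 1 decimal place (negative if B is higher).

Regimen A: f = (1/2)^(5/7) ≈ 0.6095; Cmin,ss = (110/20)·f/(1−f) ≈ 8.585 μg/mL.
Regimen B: f = (1/2)^(16/7) ≈ 0.2051; Cmin,ss = (904/20)·f/(1−f) ≈ 11.662 μg/mL.
Difference ≈ 8.585 − 11.662 ≈ -3.077 μg/mL.

-3.1 μg/mL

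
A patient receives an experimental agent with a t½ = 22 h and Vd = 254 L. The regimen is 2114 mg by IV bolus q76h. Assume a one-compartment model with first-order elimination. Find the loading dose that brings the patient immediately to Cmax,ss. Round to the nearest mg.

f = (1/2)^(76/22) ≈ 0.091218; accumulation ratio R = 1/(1−f) ≈ 1.10037.
Loading dose to hit Cmax,ss on first dose: D_load = D_maint·R ≈ 2114 × 1.10037 ≈ 2326.18 mg.

2326 mg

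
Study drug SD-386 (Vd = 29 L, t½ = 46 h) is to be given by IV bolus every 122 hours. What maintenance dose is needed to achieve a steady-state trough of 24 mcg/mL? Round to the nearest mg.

3679 mg

τ/t½ = 122/46 ≈ 2.6522, so f = (1/2)^(122/46) ≈ 0.159080.
Cmin,ss = (D/Vd)·f/(1−f), so D = Cmin,ss·Vd·(1−f)/f.
D = 24 × 29 × (1−f)/f ≈ 24 × 29 × 5.28615 ≈ 3679.16 mg.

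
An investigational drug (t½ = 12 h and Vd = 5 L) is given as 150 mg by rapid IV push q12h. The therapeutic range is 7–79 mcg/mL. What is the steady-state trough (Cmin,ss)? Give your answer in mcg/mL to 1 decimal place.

30.0 mcg/mL

τ = 12 h = 1 half-life, so f = (1/2)^1 = 0.5.
At steady state, R = 1/(1 − 0.5) = 2/1.
Single-dose peak C₀ = D/Vd = 150/5 = 30 mcg/mL.
Steady-state peak Cmax,ss = C₀·R = 30 × 2/1 ≈ 60.000 mcg/mL.
Steady-state trough Cmin,ss = Cmax,ss·f ≈ 60.000 × 0.5 ≈ 30.000 mcg/mL.
Trough 30.0 mcg/mL vs MEC 7 mcg/mL: adequate.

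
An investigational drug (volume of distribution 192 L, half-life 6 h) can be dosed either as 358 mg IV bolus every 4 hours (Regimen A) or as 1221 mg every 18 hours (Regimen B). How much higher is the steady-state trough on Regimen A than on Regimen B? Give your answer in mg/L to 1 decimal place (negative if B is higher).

2.3 mg/L

Regimen A: f = (1/2)^(4/6) ≈ 0.6300; Cmin,ss = (358/192)·f/(1−f) ≈ 3.175 mg/L.
Regimen B: f = (1/2)^(18/6) ≈ 0.1250; Cmin,ss = (1221/192)·f/(1−f) ≈ 0.908 mg/L.
Difference ≈ 3.175 − 0.908 ≈ 2.267 mg/L.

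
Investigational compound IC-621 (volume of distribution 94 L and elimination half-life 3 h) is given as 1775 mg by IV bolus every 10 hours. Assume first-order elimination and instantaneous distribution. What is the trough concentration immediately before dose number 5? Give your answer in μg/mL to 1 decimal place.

f = (1/2)^(τ/t½) = (1/2)^(10/3) ≈ 0.0992.
C₀ = D/Vd = 1775/94 ≈ 18.883 μg/mL.
Before the 5th dose, 4 doses have been given. Superposition: Cmin = C₀·(f + f² + … + f^4).
≈ 18.883 × (0.0992 + 0.0098 + 0.0010 + 0.0001) ≈ 18.883 × 0.1101 ≈ 2.079 μg/mL.

2.1 μg/mL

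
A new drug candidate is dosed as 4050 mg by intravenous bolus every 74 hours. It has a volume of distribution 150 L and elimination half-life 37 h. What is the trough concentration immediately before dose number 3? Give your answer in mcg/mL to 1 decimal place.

8.4 mcg/mL

f = (1/2)^(τ/t½) = (1/2)^(74/37) ≈ 0.2500.
C₀ = D/Vd = 4050/150 ≈ 27.000 mcg/mL.
Before the 3rd dose, 2 doses have been given. Superposition: Cmin = C₀·(f + f²).
≈ 27.000 × (0.2500 + 0.0625) ≈ 27.000 × 0.3125 ≈ 8.438 mcg/mL.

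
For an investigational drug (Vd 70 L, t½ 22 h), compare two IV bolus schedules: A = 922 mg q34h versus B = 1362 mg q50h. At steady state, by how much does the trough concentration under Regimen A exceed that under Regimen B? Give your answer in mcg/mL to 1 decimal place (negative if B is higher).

1.8 mcg/mL

Regimen A: f = (1/2)^(34/22) ≈ 0.3426; Cmin,ss = (922/70)·f/(1−f) ≈ 6.864 mcg/mL.
Regimen B: f = (1/2)^(50/22) ≈ 0.2069; Cmin,ss = (1362/70)·f/(1−f) ≈ 5.076 mcg/mL.
Difference ≈ 6.864 − 5.076 ≈ 1.788 mcg/mL.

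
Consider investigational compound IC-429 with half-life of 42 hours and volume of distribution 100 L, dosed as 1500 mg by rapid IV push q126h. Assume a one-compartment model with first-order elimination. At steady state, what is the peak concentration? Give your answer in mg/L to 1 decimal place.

17.1 mg/L

τ = 126 h = 3 half-lives, so f = (1/2)^3 = 0.125.
Accumulation ratio R = 1/(1 − f) = 1/0.875 = 8/7.
Single-dose peak C₀ = D/Vd = 1500/100 = 15 mg/L.
Steady-state peak Cmax,ss = C₀·R = 15 × 8/7 ≈ 17.143 mg/L.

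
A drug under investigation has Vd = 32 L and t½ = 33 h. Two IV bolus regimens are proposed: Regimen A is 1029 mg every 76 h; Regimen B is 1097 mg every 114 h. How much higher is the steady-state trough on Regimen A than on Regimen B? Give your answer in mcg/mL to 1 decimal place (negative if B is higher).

Regimen A: f = (1/2)^(76/33) ≈ 0.2026; Cmin,ss = (1029/32)·f/(1−f) ≈ 8.170 mcg/mL.
Regimen B: f = (1/2)^(114/33) ≈ 0.0912; Cmin,ss = (1097/32)·f/(1−f) ≈ 3.440 mcg/mL.
Difference ≈ 8.170 − 3.440 ≈ 4.730 mcg/mL.

4.7 mcg/mL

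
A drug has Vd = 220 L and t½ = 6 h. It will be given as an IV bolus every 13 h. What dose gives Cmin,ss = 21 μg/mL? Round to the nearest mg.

16123 mg

τ/t½ = 13/6 ≈ 2.1667, so f = (1/2)^(13/6) ≈ 0.222725.
Cmin,ss = (D/Vd)·f/(1−f), so D = Cmin,ss·Vd·(1−f)/f.
D = 21 × 220 × (1−f)/f ≈ 21 × 220 × 3.48984 ≈ 16123.06 mg.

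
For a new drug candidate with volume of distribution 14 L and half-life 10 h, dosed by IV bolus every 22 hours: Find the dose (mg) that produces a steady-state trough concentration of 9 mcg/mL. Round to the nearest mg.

453 mg

τ/t½ = 22/10 ≈ 2.2, so f = (1/2)^(22/10) ≈ 0.217638.
Cmin,ss = (D/Vd)·f/(1−f), so D = Cmin,ss·Vd·(1−f)/f.
D = 9 × 14 × (1−f)/f ≈ 9 × 14 × 3.59479 ≈ 452.94 mg.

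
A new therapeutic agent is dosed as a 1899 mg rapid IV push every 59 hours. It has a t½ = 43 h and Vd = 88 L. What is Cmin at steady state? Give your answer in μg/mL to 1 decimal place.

τ/t½ = 59/43 ≈ 1.3721, so fraction remaining f = (1/2)^(59/43) ≈ 0.3863.
At steady state, accumulation factor R = 1/(1 − e^(−kτ)) ≈ 1.6295.
Each bolus raises the concentration by D/Vd = 1899/88 ≈ 21.580 μg/mL.
Steady-state peak Cmax,ss = C₀·R ≈ 21.580 × 1.6295 ≈ 35.165 μg/mL.
Steady-state trough Cmin,ss = Cmax,ss·f ≈ 35.165 × 0.3863 ≈ 13.584 μg/mL.

13.6 μg/mL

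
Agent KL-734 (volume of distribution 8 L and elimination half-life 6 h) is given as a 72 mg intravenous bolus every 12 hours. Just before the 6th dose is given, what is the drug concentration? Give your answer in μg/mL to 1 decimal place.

f = (1/2)^(τ/t½) = (1/2)^(12/6) ≈ 0.2500.
C₀ = D/Vd = 72/8 ≈ 9.000 μg/mL.
Before the 6th dose, 5 doses have been given. Superposition: Cmin = C₀·(f + f² + … + f^5).
≈ 9.000 × (0.2500 + 0.0625 + 0.0156 + 0.0039 + 0.0010) ≈ 9.000 × 0.3330 ≈ 2.997 μg/mL.

3.0 μg/mL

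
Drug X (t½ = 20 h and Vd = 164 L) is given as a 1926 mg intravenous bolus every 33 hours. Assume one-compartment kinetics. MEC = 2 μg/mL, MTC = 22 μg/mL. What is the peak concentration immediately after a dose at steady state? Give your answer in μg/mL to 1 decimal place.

17.2 μg/mL

τ/t½ = 33/20 ≈ 1.65, so fraction remaining f = (1/2)^(33/20) ≈ 0.3186.
Accumulation ratio R = 1/(1 − f) ≈ 1/0.6814 ≈ 1.4676.
Single-dose peak C₀ = D/Vd = 1926/164 ≈ 11.744 μg/mL.
Cmax,ss = C₀/(1 − f) ≈ 11.744/0.6814 ≈ 17.235 μg/mL.
Peak 17.2 μg/mL vs MTC 22 μg/mL: below toxic threshold.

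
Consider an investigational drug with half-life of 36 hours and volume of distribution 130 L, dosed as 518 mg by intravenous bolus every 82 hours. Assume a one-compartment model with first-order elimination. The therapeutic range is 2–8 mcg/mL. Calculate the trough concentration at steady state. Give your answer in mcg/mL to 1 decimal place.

1.0 mcg/mL

τ/t½ = 82/36 ≈ 2.2778, so fraction remaining f = (1/2)^(82/36) ≈ 0.2062.
Accumulation ratio R = 1/(1 − f) ≈ 1/0.7938 ≈ 1.2598.
Each bolus raises the concentration by D/Vd = 518/130 ≈ 3.985 mcg/mL.
Steady-state peak Cmax,ss = C₀·R ≈ 3.985 × 1.2598 ≈ 5.020 mcg/mL.
One interval later, Cmin,ss = Cmax,ss·e^(−kτ) ≈ 5.020 × 0.2062 ≈ 1.035 mcg/mL.
Trough 1.0 mcg/mL vs MEC 2 mcg/mL: subtherapeutic.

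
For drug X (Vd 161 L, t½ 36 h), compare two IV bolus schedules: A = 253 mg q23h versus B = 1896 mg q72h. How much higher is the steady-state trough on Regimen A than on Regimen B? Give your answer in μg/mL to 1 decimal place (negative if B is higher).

Regimen A: f = (1/2)^(23/36) ≈ 0.6422; Cmin,ss = (253/161)·f/(1−f) ≈ 2.820 μg/mL.
Regimen B: f = (1/2)^(72/36) ≈ 0.2500; Cmin,ss = (1896/161)·f/(1−f) ≈ 3.925 μg/mL.
Difference ≈ 2.820 − 3.925 ≈ -1.105 μg/mL.

-1.1 μg/mL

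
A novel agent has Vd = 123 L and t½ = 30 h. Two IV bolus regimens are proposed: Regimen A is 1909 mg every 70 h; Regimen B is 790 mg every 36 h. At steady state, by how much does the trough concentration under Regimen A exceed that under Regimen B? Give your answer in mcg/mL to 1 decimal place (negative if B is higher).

-1.1 mcg/mL

Regimen A: f = (1/2)^(70/30) ≈ 0.1984; Cmin,ss = (1909/123)·f/(1−f) ≈ 3.841 mcg/mL.
Regimen B: f = (1/2)^(36/30) ≈ 0.4353; Cmin,ss = (790/123)·f/(1−f) ≈ 4.951 mcg/mL.
Difference ≈ 3.841 − 4.951 ≈ -1.110 mcg/mL.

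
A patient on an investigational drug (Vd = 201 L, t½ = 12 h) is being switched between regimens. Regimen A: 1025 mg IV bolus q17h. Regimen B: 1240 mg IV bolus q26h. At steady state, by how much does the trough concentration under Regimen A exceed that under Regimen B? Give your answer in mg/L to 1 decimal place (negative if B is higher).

1.3 mg/L

Regimen A: f = (1/2)^(17/12) ≈ 0.3746; Cmin,ss = (1025/201)·f/(1−f) ≈ 3.054 mg/L.
Regimen B: f = (1/2)^(26/12) ≈ 0.2227; Cmin,ss = (1240/201)·f/(1−f) ≈ 1.767 mg/L.
Difference ≈ 3.054 − 1.767 ≈ 1.287 mg/L.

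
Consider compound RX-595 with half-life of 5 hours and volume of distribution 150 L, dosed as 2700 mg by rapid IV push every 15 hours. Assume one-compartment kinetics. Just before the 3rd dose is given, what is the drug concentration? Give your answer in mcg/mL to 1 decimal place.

2.5 mcg/mL

f = (1/2)^(τ/t½) = (1/2)^(15/5) ≈ 0.1250.
C₀ = D/Vd = 2700/150 ≈ 18.000 mcg/mL.
Before the 3rd dose, 2 doses have been given. Superposition: Cmin = C₀·(f + f²).
≈ 18.000 × (0.1250 + 0.0156) ≈ 18.000 × 0.1406 ≈ 2.531 mcg/mL.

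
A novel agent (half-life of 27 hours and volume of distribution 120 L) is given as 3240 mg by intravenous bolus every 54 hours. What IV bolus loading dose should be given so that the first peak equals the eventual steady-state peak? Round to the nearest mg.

4320 mg

f = (1/2)^(54/27) ≈ 0.250000; accumulation ratio R = 1/(1−f) ≈ 1.33333.
Loading dose to hit Cmax,ss on first dose: D_load = D_maint·R ≈ 3240 × 1.33333 ≈ 4319.99 mg.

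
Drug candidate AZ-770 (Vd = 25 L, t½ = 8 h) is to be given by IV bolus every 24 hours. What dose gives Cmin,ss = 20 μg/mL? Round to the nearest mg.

3500 mg

τ/t½ = 24/8 ≈ 3, so f = (1/2)^(24/8) ≈ 0.125000.
Cmin,ss = (D/Vd)·f/(1−f), so D = Cmin,ss·Vd·(1−f)/f.
D = 20 × 25 × (1−f)/f ≈ 20 × 25 × 7.00000 ≈ 3500.00 mg.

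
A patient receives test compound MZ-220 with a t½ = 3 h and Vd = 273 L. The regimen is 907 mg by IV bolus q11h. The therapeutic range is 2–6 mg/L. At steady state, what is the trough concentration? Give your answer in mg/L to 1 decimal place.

0.3 mg/L

k = ln2/t½ = ln2/3 ≈ 0.231049 h⁻¹; fraction remaining f = e^(−kτ) = e^(−0.231049×11) ≈ 0.0787.
Each bolus raises the concentration by D/Vd = 907/273 ≈ 3.322 mg/L.
Steady-state trough Cmin,ss = C₀·f/(1−f) ≈ 3.322 × 0.0787/0.9213 ≈ 0.284 mg/L.
Trough 0.3 mg/L vs MEC 2 mg/L: subtherapeutic.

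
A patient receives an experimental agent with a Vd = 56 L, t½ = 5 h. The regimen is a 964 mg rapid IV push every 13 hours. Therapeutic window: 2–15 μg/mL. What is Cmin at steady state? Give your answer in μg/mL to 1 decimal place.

3.4 μg/mL

k = ln2/t½ = ln2/5 ≈ 0.138629 h⁻¹; fraction remaining f = e^(−kτ) = e^(−0.138629×13) ≈ 0.1649.
At steady state, accumulation factor R = 1/(1 − e^(−kτ)) ≈ 1.1975.
Single-dose peak C₀ = D/Vd = 964/56 ≈ 17.214 μg/mL.
Cmax,ss = C₀/(1 − f) ≈ 17.214/0.8351 ≈ 20.613 μg/mL.
Steady-state trough Cmin,ss = Cmax,ss·f ≈ 20.613 × 0.1649 ≈ 3.399 μg/mL.
Trough 3.4 μg/mL vs MEC 2 μg/mL: adequate.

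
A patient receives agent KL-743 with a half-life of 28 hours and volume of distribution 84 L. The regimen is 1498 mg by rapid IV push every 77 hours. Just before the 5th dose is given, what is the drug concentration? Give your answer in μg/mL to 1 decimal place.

f = (1/2)^(τ/t½) = (1/2)^(77/28) ≈ 0.1487.
C₀ = D/Vd = 1498/84 ≈ 17.833 μg/mL.
Before the 5th dose, 4 doses have been given. Superposition: Cmin = C₀·(f + f² + … + f^4).
≈ 17.833 × (0.1487 + 0.0221 + 0.0033 + 0.0005) ≈ 17.833 × 0.1746 ≈ 3.114 μg/mL.

3.1 μg/mL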